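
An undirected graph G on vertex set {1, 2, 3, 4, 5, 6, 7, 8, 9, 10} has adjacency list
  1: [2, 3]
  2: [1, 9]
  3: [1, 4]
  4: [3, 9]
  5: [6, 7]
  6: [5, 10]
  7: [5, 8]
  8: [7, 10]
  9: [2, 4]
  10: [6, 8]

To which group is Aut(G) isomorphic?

G has two connected components, {1, 2, 3, 4, 9} and {5, 6, 7, 8, 10}; each is 2-regular, so G = C_5 ⊔ C_5. With two isomorphic components, Aut(G) = Aut(C_5) ≀ S_2 = (D_5 × D_5) ⋊ Z_2: permute each cycle by D_5, then optionally swap the two cycles. Order 2·(2·5)² = 200.

(D_5 × D_5) ⋊ Z_2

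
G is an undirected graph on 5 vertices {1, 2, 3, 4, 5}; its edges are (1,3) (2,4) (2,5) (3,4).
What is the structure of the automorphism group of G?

the cyclic group of order 2

The degree sequence is [1, 2, 2, 2, 1]; the two degree-1 vertices 1 and 5 are the ends of a path, so G = P_5. The only nontrivial automorphism of a path is the end-to-end reflection, so Aut(G) ≅ Z_2.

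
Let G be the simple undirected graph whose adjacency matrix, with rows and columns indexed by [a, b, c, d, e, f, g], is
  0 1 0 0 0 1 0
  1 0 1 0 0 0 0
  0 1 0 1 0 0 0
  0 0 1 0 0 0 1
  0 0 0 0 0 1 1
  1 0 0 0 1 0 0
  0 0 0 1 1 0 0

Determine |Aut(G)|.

G is 2-regular and connected on 7 vertices, i.e. the cycle C_7. C_7 has 7 rotations and 7 reflections, so Aut(C_7) ≅ D_7 of order 14.

14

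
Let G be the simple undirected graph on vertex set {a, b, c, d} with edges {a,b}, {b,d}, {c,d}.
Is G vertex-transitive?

No

Automorphisms preserve degree, but G has vertices of degree 1 and vertices of degree 2; no automorphism maps one to the other, so G is not vertex-transitive.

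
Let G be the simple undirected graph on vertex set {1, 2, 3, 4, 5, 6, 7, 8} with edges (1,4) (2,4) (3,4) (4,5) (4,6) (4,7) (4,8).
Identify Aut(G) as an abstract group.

Vertex 4 has degree 7 and every other vertex has degree 1, so G is the star K_{1,7} with centre 4. The 7 leaves are pairwise interchangeable while the centre is fixed, giving Aut(G) = S_7.

the symmetric group on 7 letters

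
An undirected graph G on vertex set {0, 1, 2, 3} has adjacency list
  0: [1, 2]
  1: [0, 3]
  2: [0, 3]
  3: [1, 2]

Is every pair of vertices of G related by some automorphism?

Yes

Every vertex has degree 2 and the graph is connected, so G is the 4-cycle C_4. C_4 has 4 rotations and 4 reflections, so Aut(C_4) ≅ D_4 of order 8. Under this action every vertex can be carried to every other, so G is vertex-transitive.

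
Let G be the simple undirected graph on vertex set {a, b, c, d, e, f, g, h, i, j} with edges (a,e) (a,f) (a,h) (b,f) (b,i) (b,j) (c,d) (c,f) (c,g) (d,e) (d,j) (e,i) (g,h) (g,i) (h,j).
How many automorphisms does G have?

120

G is 3-regular on 10 vertices with no triangles and no 4-cycles (girth 5): this is the Petersen graph. It is a classical fact that the Petersen graph has automorphism group S_5 (order 120), arising from its description as the Kneser graph K(5,2).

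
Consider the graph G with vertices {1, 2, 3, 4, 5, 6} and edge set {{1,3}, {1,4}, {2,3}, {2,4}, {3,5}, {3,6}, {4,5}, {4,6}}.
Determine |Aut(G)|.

The vertices split by degree into {3, 4} (degree 4) and {1, 2, 5, 6} (degree 2); every edge runs between the two parts, so G is the complete bipartite graph K_{2,4}. The parts have unequal sizes, so no automorphism swaps them; each part is permuted independently, giving S_2 × S_4 of order 2!·4! = 48.

48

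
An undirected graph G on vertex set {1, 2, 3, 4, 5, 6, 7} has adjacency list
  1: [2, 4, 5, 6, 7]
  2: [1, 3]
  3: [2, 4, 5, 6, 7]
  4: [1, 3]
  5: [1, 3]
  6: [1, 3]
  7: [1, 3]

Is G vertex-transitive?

Automorphisms preserve degree, but G has vertices of degree 2 and vertices of degree 5; no automorphism maps one to the other, so G is not vertex-transitive.

No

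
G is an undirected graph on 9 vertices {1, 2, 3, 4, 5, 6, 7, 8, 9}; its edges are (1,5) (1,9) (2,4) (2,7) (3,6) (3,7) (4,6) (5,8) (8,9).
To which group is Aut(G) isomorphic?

D_5 × D_4

G has two connected components, {2, 3, 4, 6, 7} and {1, 5, 8, 9}; each is 2-regular, so G = C_5 ⊔ C_4. The components are non-isomorphic (different sizes), so Aut(G) = Aut(C_5) × Aut(C_4) = D_5 × D_4 of order 10·8 = 80.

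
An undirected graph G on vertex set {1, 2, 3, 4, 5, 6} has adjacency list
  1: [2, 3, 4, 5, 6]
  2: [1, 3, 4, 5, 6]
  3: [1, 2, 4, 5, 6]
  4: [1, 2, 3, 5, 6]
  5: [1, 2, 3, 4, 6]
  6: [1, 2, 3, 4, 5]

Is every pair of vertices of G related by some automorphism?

All 6 vertices are pairwise adjacent: G = K_6. Any permutation of the 6 vertices preserves K_6, so Aut(K_6) = S_6 of order 6! = 720. Under this action every vertex can be carried to every other, so G is vertex-transitive.

Yes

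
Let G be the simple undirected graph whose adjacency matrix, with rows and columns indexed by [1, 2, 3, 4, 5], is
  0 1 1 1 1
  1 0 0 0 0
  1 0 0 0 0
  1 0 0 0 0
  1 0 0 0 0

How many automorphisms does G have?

24

Vertex 1 has degree 4 and every other vertex has degree 1, so G is the star K_{1,4} with centre 1. Any automorphism fixes the centre and permutes the 4 leaves freely, so Aut(G) ≅ S_4 of order 4! = 24.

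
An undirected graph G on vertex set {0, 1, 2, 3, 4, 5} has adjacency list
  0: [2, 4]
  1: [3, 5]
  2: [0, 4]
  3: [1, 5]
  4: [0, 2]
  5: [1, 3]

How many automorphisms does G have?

72

G has two connected components, {0, 2, 4} and {1, 3, 5}; each is 2-regular, so G = C_3 ⊔ C_3. Aut of a disjoint union of two copies of C_3 is the wreath product D_3 ≀ Z_2, of order 2·6² = 72.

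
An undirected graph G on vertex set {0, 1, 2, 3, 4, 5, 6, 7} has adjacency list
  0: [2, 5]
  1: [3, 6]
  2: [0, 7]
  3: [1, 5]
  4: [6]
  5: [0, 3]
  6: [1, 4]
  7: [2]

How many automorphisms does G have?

2

The degree sequence is [2, 2, 2, 2, 1, 2, 2, 1]; the two degree-1 vertices 4 and 7 are the ends of a path, so G = P_8. A path has exactly one nontrivial symmetry — reversal — giving Aut(G) of order 2.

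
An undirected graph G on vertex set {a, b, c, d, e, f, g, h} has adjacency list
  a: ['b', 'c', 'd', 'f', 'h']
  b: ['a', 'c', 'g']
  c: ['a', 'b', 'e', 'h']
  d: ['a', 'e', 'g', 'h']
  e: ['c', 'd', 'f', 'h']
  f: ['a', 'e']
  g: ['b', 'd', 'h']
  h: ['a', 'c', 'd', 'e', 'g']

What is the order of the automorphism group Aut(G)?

1

The degree sequence is [5, 3, 4, 4, 4, 2, 3, 5]. Checking the degree-preserving permutations of the vertex set shows that none except the identity preserves every edge, so Aut(G) is trivial.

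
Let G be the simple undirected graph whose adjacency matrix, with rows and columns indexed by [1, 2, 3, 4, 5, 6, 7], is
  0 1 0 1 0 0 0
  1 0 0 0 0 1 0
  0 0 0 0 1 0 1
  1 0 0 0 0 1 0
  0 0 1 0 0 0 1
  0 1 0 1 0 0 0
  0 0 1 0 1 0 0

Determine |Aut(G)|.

48

G has two connected components, {1, 2, 4, 6} and {3, 5, 7}; each is 2-regular, so G = C_4 ⊔ C_3. No automorphism exchanges components of different sizes, hence Aut(G) is the direct product D_4 × D_3, order 48.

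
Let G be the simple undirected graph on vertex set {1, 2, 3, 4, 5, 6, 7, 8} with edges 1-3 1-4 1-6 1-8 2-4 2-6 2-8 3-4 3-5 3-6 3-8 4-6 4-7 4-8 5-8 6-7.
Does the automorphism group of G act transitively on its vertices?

Vertex 1 is the only vertex of degree 4, so every automorphism fixes it; G is not vertex-transitive.

No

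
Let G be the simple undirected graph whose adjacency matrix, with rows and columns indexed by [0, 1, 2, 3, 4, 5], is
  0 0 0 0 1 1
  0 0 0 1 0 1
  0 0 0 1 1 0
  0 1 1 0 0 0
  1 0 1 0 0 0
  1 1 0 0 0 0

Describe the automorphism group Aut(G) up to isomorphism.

Every vertex has degree 2 and the graph is connected, so G is the 6-cycle C_6. C_6 has 6 rotations and 6 reflections, so Aut(C_6) ≅ D_6 of order 12.

the dihedral group of order 12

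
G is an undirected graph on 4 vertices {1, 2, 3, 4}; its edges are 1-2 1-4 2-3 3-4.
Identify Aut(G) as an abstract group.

Every vertex has degree 2 and the graph is connected, so G is the 4-cycle C_4. The automorphisms of the 4-cycle are exactly the symmetries of a regular 4-gon: the dihedral group D_4, |D_4| = 8.

D_4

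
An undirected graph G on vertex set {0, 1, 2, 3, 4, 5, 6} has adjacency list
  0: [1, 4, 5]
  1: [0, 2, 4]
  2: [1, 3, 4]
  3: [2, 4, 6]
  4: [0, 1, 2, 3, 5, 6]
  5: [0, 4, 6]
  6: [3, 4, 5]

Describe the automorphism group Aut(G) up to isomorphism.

D_6

Vertex 4 is the unique vertex of degree 6; the remaining 6 vertices each have degree 3 and induce a cycle, so G is the wheel on 7 vertices with hub 4. With the hub fixed, the remaining symmetry is that of the rim cycle C_6, giving the dihedral group D_6.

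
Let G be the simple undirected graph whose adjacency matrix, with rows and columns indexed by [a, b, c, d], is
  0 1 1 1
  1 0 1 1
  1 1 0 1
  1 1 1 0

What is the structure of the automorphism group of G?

S_4

All 4 vertices are pairwise adjacent: G = K_4. Any permutation of the 4 vertices preserves K_4, so Aut(K_4) = S_4 of order 4! = 24.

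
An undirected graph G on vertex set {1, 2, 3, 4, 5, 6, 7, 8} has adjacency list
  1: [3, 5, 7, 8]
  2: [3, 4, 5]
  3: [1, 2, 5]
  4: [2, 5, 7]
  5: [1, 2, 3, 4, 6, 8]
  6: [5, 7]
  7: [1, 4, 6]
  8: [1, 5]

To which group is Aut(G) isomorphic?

the trivial group

The degree sequence is [4, 3, 3, 3, 6, 2, 3, 2]. Checking the degree-preserving permutations of the vertex set shows that none except the identity preserves every edge, so Aut(G) is trivial.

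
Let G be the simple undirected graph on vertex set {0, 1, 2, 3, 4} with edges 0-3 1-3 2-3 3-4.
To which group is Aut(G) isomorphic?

Vertex 3 has degree 4 and every other vertex has degree 1, so G is the star K_{1,4} with centre 3. The 4 leaves are pairwise interchangeable while the centre is fixed, giving Aut(G) = S_4.

the symmetric group on 4 letters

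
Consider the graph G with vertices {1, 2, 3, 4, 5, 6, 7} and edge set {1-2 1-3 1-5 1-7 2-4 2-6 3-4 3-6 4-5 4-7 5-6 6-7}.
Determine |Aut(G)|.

The vertices split by degree into {1, 4, 6} (degree 4) and {2, 3, 5, 7} (degree 3); every edge runs between the two parts, so G is the complete bipartite graph K_{3,4}. Automorphisms preserve the bipartition setwise (since the parts differ in size) and act as S_4 × S_3 within it; |Aut| = 144.

144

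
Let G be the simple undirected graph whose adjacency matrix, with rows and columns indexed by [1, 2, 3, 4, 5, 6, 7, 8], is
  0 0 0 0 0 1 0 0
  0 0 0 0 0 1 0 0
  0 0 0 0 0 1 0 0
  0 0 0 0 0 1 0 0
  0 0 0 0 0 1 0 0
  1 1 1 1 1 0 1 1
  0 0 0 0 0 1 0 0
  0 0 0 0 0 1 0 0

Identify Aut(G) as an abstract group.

Vertex 6 has degree 7 and every other vertex has degree 1, so G is the star K_{1,7} with centre 6. Any automorphism fixes the centre and permutes the 7 leaves freely, so Aut(G) ≅ S_7 of order 7! = 5040.

S_7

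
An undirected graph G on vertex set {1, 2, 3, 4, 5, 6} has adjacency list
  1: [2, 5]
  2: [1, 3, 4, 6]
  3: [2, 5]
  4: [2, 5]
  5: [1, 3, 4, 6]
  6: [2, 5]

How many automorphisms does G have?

48

The vertices split by degree into {2, 5} (degree 4) and {1, 3, 4, 6} (degree 2); every edge runs between the two parts, so G is the complete bipartite graph K_{2,4}. The parts have unequal sizes, so no automorphism swaps them; each part is permuted independently, giving S_4 × S_2 of order 4!·2! = 48.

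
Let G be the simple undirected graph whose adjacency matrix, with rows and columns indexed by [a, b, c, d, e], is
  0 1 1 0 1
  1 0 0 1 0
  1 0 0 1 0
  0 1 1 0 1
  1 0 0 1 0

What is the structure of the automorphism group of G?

The vertices split by degree into {a, d} (degree 3) and {b, c, e} (degree 2); every edge runs between the two parts, so G is the complete bipartite graph K_{2,3}. Automorphisms preserve the bipartition setwise (since the parts differ in size) and act as S_3 × S_2 within it; |Aut| = 12.

S_3 × S_2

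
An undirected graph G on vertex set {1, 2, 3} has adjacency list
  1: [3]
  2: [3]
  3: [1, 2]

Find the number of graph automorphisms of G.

The degree sequence is [1, 1, 2]; the two degree-1 vertices 1 and 2 are the ends of a path, so G = P_3. A path has exactly one nontrivial symmetry — reversal — giving Aut(G) of order 2.

2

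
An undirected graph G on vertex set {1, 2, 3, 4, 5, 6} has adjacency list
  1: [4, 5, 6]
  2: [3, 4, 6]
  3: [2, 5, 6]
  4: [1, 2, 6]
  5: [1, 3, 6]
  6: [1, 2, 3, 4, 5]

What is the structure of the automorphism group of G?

the dihedral group of order 10

Vertex 6 is the unique vertex of degree 5; the remaining 5 vertices each have degree 3 and induce a cycle, so G is the wheel on 6 vertices with hub 6. With the hub fixed, the remaining symmetry is that of the rim cycle C_5, giving the dihedral group D_5.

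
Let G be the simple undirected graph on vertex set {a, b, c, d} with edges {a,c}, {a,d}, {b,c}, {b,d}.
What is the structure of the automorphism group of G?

the hyperoctahedral group B_2

G is 2-regular and bipartite on 2^2 = 4 vertices with girth 4; it is the hypercube graph Q_2. The symmetry group of the 2-cube is the hyperoctahedral group B_2 = Z_2 ≀ S_2, of order 2^2·2! = 8.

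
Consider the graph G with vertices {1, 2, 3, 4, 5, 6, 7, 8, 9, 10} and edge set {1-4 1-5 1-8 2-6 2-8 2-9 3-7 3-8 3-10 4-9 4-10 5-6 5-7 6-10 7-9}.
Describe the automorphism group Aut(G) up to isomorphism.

S_5

G is 3-regular on 10 vertices with no triangles and no 4-cycles (girth 5): this is the Petersen graph. It is a classical fact that the Petersen graph has automorphism group S_5 (order 120), arising from its description as the Kneser graph K(5,2).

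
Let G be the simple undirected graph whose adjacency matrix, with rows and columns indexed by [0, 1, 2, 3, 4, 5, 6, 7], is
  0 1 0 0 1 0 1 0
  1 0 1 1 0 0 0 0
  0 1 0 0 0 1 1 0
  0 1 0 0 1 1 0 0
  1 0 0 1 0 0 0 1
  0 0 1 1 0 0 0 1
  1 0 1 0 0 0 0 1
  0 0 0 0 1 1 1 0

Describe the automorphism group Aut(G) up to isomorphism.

G is 3-regular and bipartite on 2^3 = 8 vertices with girth 4; it is the hypercube graph Q_3. The symmetry group of the 3-cube is the hyperoctahedral group B_3 = Z_2 ≀ S_3, of order 2^3·3! = 48.

the hyperoctahedral group B_3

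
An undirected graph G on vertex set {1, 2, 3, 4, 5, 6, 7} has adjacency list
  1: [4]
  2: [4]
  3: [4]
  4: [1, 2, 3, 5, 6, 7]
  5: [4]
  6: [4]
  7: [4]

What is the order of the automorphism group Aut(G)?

Vertex 4 has degree 6 and every other vertex has degree 1, so G is the star K_{1,6} with centre 4. The 6 leaves are pairwise interchangeable while the centre is fixed, giving Aut(G) = S_6.

720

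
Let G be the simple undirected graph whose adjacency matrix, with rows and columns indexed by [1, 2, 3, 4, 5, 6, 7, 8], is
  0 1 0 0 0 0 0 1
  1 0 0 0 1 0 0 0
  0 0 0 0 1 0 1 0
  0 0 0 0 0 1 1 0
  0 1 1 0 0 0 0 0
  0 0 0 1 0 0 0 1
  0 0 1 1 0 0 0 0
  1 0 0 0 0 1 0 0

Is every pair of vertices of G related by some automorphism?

Every vertex has degree 2 and the graph is connected, so G is the 8-cycle C_8. The automorphisms of the 8-cycle are exactly the symmetries of a regular 8-gon: the dihedral group D_8, |D_8| = 16. Under this action every vertex can be carried to every other, so G is vertex-transitive.

Yes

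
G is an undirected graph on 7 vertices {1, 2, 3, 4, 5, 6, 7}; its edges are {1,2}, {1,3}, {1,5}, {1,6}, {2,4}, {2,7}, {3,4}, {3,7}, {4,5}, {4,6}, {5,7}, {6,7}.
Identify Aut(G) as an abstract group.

S_4 × S_3

The vertices split by degree into {1, 4, 7} (degree 4) and {2, 3, 5, 6} (degree 3); every edge runs between the two parts, so G is the complete bipartite graph K_{3,4}. Automorphisms preserve the bipartition setwise (since the parts differ in size) and act as S_4 × S_3 within it; |Aut| = 144.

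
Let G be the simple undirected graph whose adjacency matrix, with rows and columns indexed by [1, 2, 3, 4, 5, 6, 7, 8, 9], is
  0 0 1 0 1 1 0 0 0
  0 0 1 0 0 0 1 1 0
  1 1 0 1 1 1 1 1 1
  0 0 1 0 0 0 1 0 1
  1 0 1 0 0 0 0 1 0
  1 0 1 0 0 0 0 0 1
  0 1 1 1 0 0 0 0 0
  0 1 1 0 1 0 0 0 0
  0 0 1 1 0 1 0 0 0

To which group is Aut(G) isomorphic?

the dihedral group of order 16

Vertex 3 is the unique vertex of degree 8; the remaining 8 vertices each have degree 3 and induce a cycle, so G is the wheel on 9 vertices with hub 3. With the hub fixed, the remaining symmetry is that of the rim cycle C_8, giving the dihedral group D_8.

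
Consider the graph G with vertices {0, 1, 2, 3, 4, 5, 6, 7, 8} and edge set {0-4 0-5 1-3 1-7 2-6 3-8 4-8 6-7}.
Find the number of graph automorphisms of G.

The degree sequence is [2, 2, 1, 2, 2, 1, 2, 2, 2]; the two degree-1 vertices 2 and 5 are the ends of a path, so G = P_9. A path has exactly one nontrivial symmetry — reversal — giving Aut(G) of order 2.

2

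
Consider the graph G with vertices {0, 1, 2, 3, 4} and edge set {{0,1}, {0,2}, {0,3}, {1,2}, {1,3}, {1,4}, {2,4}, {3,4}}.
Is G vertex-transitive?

Vertex 1 is the only vertex of degree 4, so every automorphism fixes it; G is not vertex-transitive.

No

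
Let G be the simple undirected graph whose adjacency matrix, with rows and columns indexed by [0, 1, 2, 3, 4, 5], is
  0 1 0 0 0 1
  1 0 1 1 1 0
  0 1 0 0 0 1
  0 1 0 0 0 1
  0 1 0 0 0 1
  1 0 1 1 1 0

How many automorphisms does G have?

The vertices split by degree into {1, 5} (degree 4) and {0, 2, 3, 4} (degree 2); every edge runs between the two parts, so G is the complete bipartite graph K_{2,4}. The parts have unequal sizes, so no automorphism swaps them; each part is permuted independently, giving S_4 × S_2 of order 4!·2! = 48.

48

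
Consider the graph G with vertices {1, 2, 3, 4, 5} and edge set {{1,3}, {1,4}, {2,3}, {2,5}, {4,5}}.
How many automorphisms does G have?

10

Every vertex has degree 2 and the graph is connected, so G is the 5-cycle C_5. C_5 has 5 rotations and 5 reflections, so Aut(C_5) ≅ D_5 of order 10.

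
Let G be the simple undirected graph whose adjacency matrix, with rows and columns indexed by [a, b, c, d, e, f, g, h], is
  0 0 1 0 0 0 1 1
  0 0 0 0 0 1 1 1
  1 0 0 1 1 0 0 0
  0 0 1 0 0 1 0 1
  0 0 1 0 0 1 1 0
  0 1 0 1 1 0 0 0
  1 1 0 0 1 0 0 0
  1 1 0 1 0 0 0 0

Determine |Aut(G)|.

G is 3-regular and bipartite on 2^3 = 8 vertices with girth 4; it is the hypercube graph Q_3. Aut(Q_3) consists of the signed permutations of the 3 coordinate axes: 3! permutations times 2^3 sign flips, so |Aut| = 2^3·3! = 48.

48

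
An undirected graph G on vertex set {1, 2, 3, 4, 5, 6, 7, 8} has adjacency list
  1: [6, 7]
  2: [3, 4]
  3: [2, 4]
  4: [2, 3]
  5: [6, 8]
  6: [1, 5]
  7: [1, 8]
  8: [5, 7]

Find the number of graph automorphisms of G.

60

G has two connected components, {1, 5, 6, 7, 8} and {2, 3, 4}; each is 2-regular, so G = C_5 ⊔ C_3. No automorphism exchanges components of different sizes, hence Aut(G) is the direct product D_3 × D_5, order 60.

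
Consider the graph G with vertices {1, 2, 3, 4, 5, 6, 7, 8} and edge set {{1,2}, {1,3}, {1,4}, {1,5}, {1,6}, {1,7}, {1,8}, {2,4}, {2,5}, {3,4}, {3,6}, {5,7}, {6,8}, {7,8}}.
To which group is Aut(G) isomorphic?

Vertex 1 is the unique vertex of degree 7; the remaining 7 vertices each have degree 3 and induce a cycle, so G is the wheel on 8 vertices with hub 1. Every automorphism fixes the hub and acts on the rim 7-cycle, so Aut(G) ≅ Aut(C_7) = D_7 of order 14.

D_7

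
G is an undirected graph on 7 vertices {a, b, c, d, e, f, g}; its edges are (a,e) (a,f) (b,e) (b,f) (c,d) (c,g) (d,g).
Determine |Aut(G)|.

48

G has two connected components, {a, b, e, f} and {c, d, g}; each is 2-regular, so G = C_4 ⊔ C_3. The components are non-isomorphic (different sizes), so Aut(G) = Aut(C_3) × Aut(C_4) = D_3 × D_4 of order 6·8 = 48.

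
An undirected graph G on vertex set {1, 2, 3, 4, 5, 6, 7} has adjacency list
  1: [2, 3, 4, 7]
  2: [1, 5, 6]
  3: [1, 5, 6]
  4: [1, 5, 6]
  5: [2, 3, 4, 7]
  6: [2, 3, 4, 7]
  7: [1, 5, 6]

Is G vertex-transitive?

Automorphisms preserve degree, but G has vertices of degree 3 and vertices of degree 4; no automorphism maps one to the other, so G is not vertex-transitive.

No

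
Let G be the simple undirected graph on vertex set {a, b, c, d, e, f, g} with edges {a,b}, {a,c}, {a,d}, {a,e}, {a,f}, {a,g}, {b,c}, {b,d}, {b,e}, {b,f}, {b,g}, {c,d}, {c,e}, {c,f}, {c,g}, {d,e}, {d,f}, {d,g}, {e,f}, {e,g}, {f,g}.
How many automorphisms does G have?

5040

All 7 vertices are pairwise adjacent: G = K_7. Any permutation of the 7 vertices preserves K_7, so Aut(K_7) = S_7 of order 7! = 5040.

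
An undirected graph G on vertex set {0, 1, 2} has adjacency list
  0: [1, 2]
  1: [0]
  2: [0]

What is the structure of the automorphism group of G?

The degree sequence is [2, 1, 1]; the two degree-1 vertices 1 and 2 are the ends of a path, so G = P_3. The only nontrivial automorphism of a path is the end-to-end reflection, so Aut(G) ≅ Z_2.

Z_2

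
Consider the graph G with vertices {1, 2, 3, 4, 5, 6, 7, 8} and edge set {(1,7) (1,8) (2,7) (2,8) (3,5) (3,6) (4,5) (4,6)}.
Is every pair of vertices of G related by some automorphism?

Yes

G has two connected components, {3, 4, 5, 6} and {1, 2, 7, 8}; each is 2-regular, so G = C_4 ⊔ C_4. Aut of a disjoint union of two copies of C_4 is the wreath product D_4 ≀ Z_2, of order 2·8² = 128. This group acts transitively on the 8 vertices.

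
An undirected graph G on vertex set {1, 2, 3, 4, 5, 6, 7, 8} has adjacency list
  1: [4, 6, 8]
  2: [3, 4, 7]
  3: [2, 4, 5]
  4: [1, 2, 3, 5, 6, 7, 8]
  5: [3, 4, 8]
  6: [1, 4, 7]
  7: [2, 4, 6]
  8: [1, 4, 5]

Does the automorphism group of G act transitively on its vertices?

Vertex 4 is the only vertex of degree 7, so every automorphism fixes it; G is not vertex-transitive.

No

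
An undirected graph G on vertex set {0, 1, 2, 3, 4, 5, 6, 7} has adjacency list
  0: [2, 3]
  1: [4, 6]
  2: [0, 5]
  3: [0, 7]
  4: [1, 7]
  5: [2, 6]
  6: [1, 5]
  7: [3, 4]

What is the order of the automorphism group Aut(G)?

16

Every vertex has degree 2 and the graph is connected, so G is the 8-cycle C_8. C_8 has 8 rotations and 8 reflections, so Aut(C_8) ≅ D_8 of order 16.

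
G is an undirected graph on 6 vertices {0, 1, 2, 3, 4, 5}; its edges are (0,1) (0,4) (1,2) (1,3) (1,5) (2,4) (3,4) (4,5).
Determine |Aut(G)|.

The vertices split by degree into {1, 4} (degree 4) and {0, 2, 3, 5} (degree 2); every edge runs between the two parts, so G is the complete bipartite graph K_{2,4}. Automorphisms preserve the bipartition setwise (since the parts differ in size) and act as S_2 × S_4 within it; |Aut| = 48.

48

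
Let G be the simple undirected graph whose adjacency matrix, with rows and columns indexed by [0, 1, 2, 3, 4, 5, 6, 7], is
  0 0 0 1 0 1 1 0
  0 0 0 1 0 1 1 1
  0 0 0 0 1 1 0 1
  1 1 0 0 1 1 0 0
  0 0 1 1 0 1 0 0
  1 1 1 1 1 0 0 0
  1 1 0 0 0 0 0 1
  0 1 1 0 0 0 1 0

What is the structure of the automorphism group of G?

The degree sequence is [3, 4, 3, 4, 3, 5, 3, 3]. Checking the degree-preserving permutations of the vertex set shows that none except the identity preserves every edge, so Aut(G) is trivial.

1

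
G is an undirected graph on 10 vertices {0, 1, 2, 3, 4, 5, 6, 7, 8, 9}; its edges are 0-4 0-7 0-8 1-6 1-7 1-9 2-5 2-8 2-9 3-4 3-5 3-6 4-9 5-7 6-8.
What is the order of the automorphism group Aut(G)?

G is 3-regular on 10 vertices with no triangles and no 4-cycles (girth 5): this is the Petersen graph. Viewing the Petersen graph as the Kneser graph K(5,2) — vertices are 2-subsets of {1,…,5}, edges join disjoint pairs — its automorphisms are exactly the permutations of the 5-element set, so Aut ≅ S_5 of order 120.

120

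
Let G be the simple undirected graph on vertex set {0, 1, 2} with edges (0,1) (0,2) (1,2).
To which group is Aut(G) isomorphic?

All 3 vertices are pairwise adjacent: G = K_3. Any permutation of the 3 vertices preserves K_3, so Aut(K_3) = S_3 of order 3! = 6.

the symmetric group on 3 letters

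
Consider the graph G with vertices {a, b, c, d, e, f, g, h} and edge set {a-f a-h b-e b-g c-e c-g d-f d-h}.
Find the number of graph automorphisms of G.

128

G has two connected components, {b, c, e, g} and {a, d, f, h}; each is 2-regular, so G = C_4 ⊔ C_4. Aut of a disjoint union of two copies of C_4 is the wreath product D_4 ≀ Z_2, of order 2·8² = 128.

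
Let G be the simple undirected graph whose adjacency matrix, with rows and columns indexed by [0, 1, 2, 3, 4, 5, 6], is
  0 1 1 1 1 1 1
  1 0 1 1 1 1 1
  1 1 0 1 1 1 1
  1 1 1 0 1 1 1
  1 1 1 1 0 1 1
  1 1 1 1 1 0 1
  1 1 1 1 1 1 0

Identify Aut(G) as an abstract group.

S_7

All 7 vertices are pairwise adjacent: G = K_7. Every bijection on the vertex set is an automorphism of K_7; hence Aut(K_7) ≅ S_7, order 5040.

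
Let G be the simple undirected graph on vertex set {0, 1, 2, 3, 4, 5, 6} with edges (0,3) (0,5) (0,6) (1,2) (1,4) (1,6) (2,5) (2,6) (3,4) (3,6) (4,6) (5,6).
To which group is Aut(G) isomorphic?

D_6

Vertex 6 is the unique vertex of degree 6; the remaining 6 vertices each have degree 3 and induce a cycle, so G is the wheel on 7 vertices with hub 6. With the hub fixed, the remaining symmetry is that of the rim cycle C_6, giving the dihedral group D_6.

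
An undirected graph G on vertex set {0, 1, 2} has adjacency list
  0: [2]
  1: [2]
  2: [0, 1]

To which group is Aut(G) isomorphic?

Z_2

The degree sequence is [1, 1, 2]; the two degree-1 vertices 0 and 1 are the ends of a path, so G = P_3. A path has exactly one nontrivial symmetry — reversal — giving Aut(G) of order 2.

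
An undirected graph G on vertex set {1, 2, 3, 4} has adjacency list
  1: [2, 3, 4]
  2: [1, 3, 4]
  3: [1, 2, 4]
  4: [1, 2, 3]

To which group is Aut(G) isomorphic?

the symmetric group on 4 letters

Every vertex has degree 3, so G is the complete graph K_4. Any permutation of the 4 vertices preserves K_4, so Aut(K_4) = S_4 of order 4! = 24.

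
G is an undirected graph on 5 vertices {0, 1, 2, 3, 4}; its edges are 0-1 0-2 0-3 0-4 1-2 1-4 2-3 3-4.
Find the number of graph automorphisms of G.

Vertex 0 is the unique vertex of degree 4; the remaining 4 vertices each have degree 3 and induce a cycle, so G is the wheel on 5 vertices with hub 0. Every automorphism fixes the hub and acts on the rim 4-cycle, so Aut(G) ≅ Aut(C_4) = D_4 of order 8.

8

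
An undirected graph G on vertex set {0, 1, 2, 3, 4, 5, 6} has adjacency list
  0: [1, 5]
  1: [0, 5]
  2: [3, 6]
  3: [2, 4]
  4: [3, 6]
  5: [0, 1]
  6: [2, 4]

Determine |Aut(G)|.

48

G has two connected components, {2, 3, 4, 6} and {0, 1, 5}; each is 2-regular, so G = C_4 ⊔ C_3. The components are non-isomorphic (different sizes), so Aut(G) = Aut(C_3) × Aut(C_4) = D_3 × D_4 of order 6·8 = 48.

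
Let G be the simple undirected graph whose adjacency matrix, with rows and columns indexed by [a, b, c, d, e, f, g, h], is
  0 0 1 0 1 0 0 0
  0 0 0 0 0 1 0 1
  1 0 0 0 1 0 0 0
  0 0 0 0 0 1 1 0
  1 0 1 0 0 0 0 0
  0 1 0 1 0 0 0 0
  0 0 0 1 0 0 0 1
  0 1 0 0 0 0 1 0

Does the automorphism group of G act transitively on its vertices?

No

G has two connected components, {b, d, f, g, h} and {a, c, e}; each is 2-regular, so G = C_5 ⊔ C_3. The orbit of a under Aut(G) is {a, c, e}, which does not contain b, so G is not vertex-transitive.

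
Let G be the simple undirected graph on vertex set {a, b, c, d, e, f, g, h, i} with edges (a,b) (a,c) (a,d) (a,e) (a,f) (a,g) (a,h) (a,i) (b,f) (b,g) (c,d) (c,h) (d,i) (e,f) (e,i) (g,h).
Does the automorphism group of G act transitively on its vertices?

Vertex a is the only vertex of degree 8, so every automorphism fixes it; G is not vertex-transitive.

No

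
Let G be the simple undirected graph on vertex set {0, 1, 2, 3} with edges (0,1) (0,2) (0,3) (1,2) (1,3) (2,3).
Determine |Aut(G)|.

24

All 4 vertices are pairwise adjacent: G = K_4. Every bijection on the vertex set is an automorphism of K_4; hence Aut(K_4) ≅ S_4, order 24.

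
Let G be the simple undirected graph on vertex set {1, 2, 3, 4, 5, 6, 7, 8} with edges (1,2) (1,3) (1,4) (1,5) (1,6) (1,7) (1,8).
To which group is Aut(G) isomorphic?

the symmetric group on 7 letters

Vertex 1 has degree 7 and every other vertex has degree 1, so G is the star K_{1,7} with centre 1. Any automorphism fixes the centre and permutes the 7 leaves freely, so Aut(G) ≅ S_7 of order 7! = 5040.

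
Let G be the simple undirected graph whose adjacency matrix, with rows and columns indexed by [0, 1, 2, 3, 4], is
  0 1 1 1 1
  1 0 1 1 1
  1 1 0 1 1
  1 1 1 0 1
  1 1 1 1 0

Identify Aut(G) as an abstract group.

the symmetric group on 5 letters

All 5 vertices are pairwise adjacent: G = K_5. Every bijection on the vertex set is an automorphism of K_5; hence Aut(K_5) ≅ S_5, order 120.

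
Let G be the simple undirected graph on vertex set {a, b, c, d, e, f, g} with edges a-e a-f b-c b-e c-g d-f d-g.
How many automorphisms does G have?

14

Every vertex has degree 2 and the graph is connected, so G is the 7-cycle C_7. The automorphisms of the 7-cycle are exactly the symmetries of a regular 7-gon: the dihedral group D_7, |D_7| = 14.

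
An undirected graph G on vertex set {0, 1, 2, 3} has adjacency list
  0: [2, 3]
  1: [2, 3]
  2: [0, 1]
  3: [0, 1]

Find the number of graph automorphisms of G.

G is 2-regular and bipartite on 2^2 = 4 vertices with girth 4; it is the hypercube graph Q_2. Aut(Q_2) consists of the signed permutations of the 2 coordinate axes: 2! permutations times 2^2 sign flips, so |Aut| = 2^2·2! = 8.

8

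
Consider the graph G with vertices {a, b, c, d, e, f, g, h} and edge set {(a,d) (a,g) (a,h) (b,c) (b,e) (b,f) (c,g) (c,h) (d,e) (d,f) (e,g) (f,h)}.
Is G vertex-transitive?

G is 3-regular and bipartite on 2^3 = 8 vertices with girth 4; it is the hypercube graph Q_3. Aut(Q_3) consists of the signed permutations of the 3 coordinate axes: 3! permutations times 2^3 sign flips, so |Aut| = 2^3·3! = 48. This group acts transitively on the 8 vertices.

Yes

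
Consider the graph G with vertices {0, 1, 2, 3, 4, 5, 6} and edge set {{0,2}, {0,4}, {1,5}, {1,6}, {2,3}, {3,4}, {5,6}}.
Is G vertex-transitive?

G has two connected components, {0, 2, 3, 4} and {1, 5, 6}; each is 2-regular, so G = C_4 ⊔ C_3. The orbit of 0 under Aut(G) is {0, 2, 3, 4}, which does not contain 1, so G is not vertex-transitive.

No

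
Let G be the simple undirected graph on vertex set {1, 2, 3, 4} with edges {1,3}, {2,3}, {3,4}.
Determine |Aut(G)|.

6

Vertex 3 has degree 3 and every other vertex has degree 1, so G is the star K_{1,3} with centre 3. Any automorphism fixes the centre and permutes the 3 leaves freely, so Aut(G) ≅ S_3 of order 3! = 6.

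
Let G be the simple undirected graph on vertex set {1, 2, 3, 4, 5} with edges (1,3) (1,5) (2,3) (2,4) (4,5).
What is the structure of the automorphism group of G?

G is 2-regular and connected on 5 vertices, i.e. the cycle C_5. C_5 has 5 rotations and 5 reflections, so Aut(C_5) ≅ D_5 of order 10.

the dihedral group of order 10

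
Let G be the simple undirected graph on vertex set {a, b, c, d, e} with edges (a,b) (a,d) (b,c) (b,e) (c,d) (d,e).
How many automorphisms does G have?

12

The vertices split by degree into {b, d} (degree 3) and {a, c, e} (degree 2); every edge runs between the two parts, so G is the complete bipartite graph K_{2,3}. Automorphisms preserve the bipartition setwise (since the parts differ in size) and act as S_2 × S_3 within it; |Aut| = 12.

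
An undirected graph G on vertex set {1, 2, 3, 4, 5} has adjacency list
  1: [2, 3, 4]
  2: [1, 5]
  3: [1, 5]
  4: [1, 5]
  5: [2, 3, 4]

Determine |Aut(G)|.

12

The vertices split by degree into {1, 5} (degree 3) and {2, 3, 4} (degree 2); every edge runs between the two parts, so G is the complete bipartite graph K_{2,3}. Automorphisms preserve the bipartition setwise (since the parts differ in size) and act as S_2 × S_3 within it; |Aut| = 12.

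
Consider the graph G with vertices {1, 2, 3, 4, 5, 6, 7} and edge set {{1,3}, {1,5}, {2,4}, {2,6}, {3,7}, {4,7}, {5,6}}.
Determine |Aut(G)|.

14

G is 2-regular and connected on 7 vertices, i.e. the cycle C_7. The automorphisms of the 7-cycle are exactly the symmetries of a regular 7-gon: the dihedral group D_7, |D_7| = 14.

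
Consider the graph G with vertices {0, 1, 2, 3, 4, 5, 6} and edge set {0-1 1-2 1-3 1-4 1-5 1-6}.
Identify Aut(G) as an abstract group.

S_6

Vertex 1 has degree 6 and every other vertex has degree 1, so G is the star K_{1,6} with centre 1. Any automorphism fixes the centre and permutes the 6 leaves freely, so Aut(G) ≅ S_6 of order 6! = 720.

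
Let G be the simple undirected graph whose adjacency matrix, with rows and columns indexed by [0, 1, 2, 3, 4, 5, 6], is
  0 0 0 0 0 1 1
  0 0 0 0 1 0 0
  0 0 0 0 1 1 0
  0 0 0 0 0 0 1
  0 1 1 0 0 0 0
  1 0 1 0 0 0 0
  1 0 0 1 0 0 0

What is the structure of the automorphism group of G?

C_2

The degree sequence is [2, 1, 2, 1, 2, 2, 2]; the two degree-1 vertices 1 and 3 are the ends of a path, so G = P_7. The only nontrivial automorphism of a path is the end-to-end reflection, so Aut(G) ≅ Z_2.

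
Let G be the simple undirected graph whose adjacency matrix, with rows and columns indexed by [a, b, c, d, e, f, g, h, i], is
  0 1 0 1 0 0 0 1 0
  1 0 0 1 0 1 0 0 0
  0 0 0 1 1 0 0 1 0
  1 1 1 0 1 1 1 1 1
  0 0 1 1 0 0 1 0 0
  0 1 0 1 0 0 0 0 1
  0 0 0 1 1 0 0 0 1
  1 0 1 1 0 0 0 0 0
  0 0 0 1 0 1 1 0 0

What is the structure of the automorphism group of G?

Vertex d is the unique vertex of degree 8; the remaining 8 vertices each have degree 3 and induce a cycle, so G is the wheel on 9 vertices with hub d. Every automorphism fixes the hub and acts on the rim 8-cycle, so Aut(G) ≅ Aut(C_8) = D_8 of order 16.

the dihedral group of order 16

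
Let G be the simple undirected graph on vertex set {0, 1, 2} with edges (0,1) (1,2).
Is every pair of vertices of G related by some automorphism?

No

Vertex 1 is the only vertex of degree 2, so every automorphism fixes it; G is not vertex-transitive.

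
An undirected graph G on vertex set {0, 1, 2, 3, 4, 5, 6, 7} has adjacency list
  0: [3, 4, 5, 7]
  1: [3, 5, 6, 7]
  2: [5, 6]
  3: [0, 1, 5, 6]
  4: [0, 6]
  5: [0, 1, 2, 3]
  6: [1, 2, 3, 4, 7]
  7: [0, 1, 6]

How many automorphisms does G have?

The degree sequence is [4, 4, 2, 4, 2, 4, 5, 3]. Checking the degree-preserving permutations of the vertex set shows that none except the identity preserves every edge, so Aut(G) is trivial.

1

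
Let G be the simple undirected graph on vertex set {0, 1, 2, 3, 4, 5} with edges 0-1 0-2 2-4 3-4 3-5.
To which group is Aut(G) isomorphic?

Z_2

The degree sequence is [2, 1, 2, 2, 2, 1]; the two degree-1 vertices 1 and 5 are the ends of a path, so G = P_6. The only nontrivial automorphism of a path is the end-to-end reflection, so Aut(G) ≅ Z_2.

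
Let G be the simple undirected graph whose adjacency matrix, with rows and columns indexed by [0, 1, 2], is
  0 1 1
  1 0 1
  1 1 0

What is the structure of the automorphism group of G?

S_3

All 3 vertices are pairwise adjacent: G = K_3. Any permutation of the 3 vertices preserves K_3, so Aut(K_3) = S_3 of order 3! = 6.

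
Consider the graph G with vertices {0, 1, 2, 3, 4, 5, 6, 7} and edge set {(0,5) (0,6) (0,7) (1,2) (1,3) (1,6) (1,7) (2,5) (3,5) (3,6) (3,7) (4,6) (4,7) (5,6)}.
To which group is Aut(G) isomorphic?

{e}

Degrees alone do not determine every vertex (e.g. 1 and 3 both have degree 4), but their neighbour-degree multisets differ: N(1) has degrees [2, 4, 4, 5] while N(3) has degrees [4, 4, 4, 5]. Repeating this refinement separates all vertices, so the only automorphism is the identity.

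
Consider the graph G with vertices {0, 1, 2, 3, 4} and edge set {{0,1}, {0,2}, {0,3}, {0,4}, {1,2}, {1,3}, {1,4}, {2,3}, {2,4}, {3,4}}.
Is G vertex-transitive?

All 5 vertices are pairwise adjacent: G = K_5. Any permutation of the 5 vertices preserves K_5, so Aut(K_5) = S_5 of order 5! = 120. This group acts transitively on the 5 vertices.

Yes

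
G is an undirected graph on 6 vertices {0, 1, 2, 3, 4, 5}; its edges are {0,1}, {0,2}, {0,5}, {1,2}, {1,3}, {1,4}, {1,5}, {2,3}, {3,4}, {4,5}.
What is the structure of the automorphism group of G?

Vertex 1 is the unique vertex of degree 5; the remaining 5 vertices each have degree 3 and induce a cycle, so G is the wheel on 6 vertices with hub 1. With the hub fixed, the remaining symmetry is that of the rim cycle C_5, giving the dihedral group D_5.

the dihedral group of order 10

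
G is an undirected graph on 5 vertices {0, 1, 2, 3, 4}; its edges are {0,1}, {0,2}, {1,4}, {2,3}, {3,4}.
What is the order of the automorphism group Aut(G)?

10

Every vertex has degree 2 and the graph is connected, so G is the 5-cycle C_5. The automorphisms of the 5-cycle are exactly the symmetries of a regular 5-gon: the dihedral group D_5, |D_5| = 10.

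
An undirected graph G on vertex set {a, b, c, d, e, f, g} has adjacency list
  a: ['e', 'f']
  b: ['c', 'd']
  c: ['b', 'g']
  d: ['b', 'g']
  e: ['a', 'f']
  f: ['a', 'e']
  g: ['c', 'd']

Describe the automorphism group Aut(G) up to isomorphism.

G has two connected components, {b, c, d, g} and {a, e, f}; each is 2-regular, so G = C_4 ⊔ C_3. The components are non-isomorphic (different sizes), so Aut(G) = Aut(C_3) × Aut(C_4) = D_3 × D_4 of order 6·8 = 48.

D_3 × D_4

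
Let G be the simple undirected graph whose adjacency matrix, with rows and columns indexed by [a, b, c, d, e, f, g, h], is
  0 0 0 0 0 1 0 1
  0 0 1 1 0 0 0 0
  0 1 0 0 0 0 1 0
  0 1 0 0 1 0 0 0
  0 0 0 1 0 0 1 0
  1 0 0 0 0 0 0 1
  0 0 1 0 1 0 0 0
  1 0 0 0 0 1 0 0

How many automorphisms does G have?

60

G has two connected components, {b, c, d, e, g} and {a, f, h}; each is 2-regular, so G = C_5 ⊔ C_3. No automorphism exchanges components of different sizes, hence Aut(G) is the direct product D_3 × D_5, order 60.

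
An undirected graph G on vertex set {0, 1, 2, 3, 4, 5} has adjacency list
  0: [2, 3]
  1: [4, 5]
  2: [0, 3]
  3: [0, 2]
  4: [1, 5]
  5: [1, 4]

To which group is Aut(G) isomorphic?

G has two connected components, {0, 2, 3} and {1, 4, 5}; each is 2-regular, so G = C_3 ⊔ C_3. With two isomorphic components, Aut(G) = Aut(C_3) ≀ S_2 = (D_3 × D_3) ⋊ Z_2: permute each cycle by D_3, then optionally swap the two cycles. Order 2·(2·3)² = 72.

D_3 ≀ Z_2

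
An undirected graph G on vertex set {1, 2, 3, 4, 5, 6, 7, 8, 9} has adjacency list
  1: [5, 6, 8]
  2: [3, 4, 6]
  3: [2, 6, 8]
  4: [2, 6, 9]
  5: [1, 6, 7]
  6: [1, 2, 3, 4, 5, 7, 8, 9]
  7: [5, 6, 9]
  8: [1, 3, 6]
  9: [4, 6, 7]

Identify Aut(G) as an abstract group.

Vertex 6 is the unique vertex of degree 8; the remaining 8 vertices each have degree 3 and induce a cycle, so G is the wheel on 9 vertices with hub 6. Every automorphism fixes the hub and acts on the rim 8-cycle, so Aut(G) ≅ Aut(C_8) = D_8 of order 16.

the dihedral group of order 16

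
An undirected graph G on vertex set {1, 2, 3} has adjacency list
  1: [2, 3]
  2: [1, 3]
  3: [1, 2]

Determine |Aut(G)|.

Every vertex has degree 2, so G is the complete graph K_3. Any permutation of the 3 vertices preserves K_3, so Aut(K_3) = S_3 of order 3! = 6.

6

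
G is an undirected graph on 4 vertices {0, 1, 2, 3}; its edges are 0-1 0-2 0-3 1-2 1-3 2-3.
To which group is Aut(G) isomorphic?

the symmetric group on 4 letters

Every vertex has degree 3, so G is the complete graph K_4. Any permutation of the 4 vertices preserves K_4, so Aut(K_4) = S_4 of order 4! = 24.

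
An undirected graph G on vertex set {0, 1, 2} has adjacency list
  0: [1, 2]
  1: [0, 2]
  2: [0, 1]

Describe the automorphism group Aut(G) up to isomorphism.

S_3

Every vertex has degree 2, so G is the complete graph K_3. Every bijection on the vertex set is an automorphism of K_3; hence Aut(K_3) ≅ S_3, order 6.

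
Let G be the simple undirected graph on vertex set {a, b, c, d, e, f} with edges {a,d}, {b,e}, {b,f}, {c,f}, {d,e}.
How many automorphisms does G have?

The degree sequence is [1, 2, 1, 2, 2, 2]; the two degree-1 vertices a and c are the ends of a path, so G = P_6. The only nontrivial automorphism of a path is the end-to-end reflection, so Aut(G) ≅ Z_2.

2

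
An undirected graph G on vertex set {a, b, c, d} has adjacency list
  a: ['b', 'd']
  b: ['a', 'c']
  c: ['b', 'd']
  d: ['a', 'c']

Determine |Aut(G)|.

G is 2-regular and bipartite on 2^2 = 4 vertices with girth 4; it is the hypercube graph Q_2. Aut(Q_2) consists of the signed permutations of the 2 coordinate axes: 2! permutations times 2^2 sign flips, so |Aut| = 2^2·2! = 8.

8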